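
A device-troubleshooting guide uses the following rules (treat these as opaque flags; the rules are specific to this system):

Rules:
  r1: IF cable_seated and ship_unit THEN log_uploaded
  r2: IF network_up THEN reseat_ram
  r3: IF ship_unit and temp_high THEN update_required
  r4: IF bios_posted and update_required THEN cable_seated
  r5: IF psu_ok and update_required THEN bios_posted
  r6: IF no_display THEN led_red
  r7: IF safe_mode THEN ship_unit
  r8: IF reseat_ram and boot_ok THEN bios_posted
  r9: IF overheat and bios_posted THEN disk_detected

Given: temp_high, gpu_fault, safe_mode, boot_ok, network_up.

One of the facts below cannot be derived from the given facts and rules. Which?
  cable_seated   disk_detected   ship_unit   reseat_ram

Round 1 — r2, r7, derive reseat_ram, ship_unit.
Round 2 — r3, r8, derive update_required, bios_posted.
Round 3 — r4, derive cable_seated.
Round 4 — r1, derive log_uploaded.
Derived: reseat_ram (round 1), ship_unit (round 1), cable_seated (round 3). disk_detected never appears in any round.

disk_detected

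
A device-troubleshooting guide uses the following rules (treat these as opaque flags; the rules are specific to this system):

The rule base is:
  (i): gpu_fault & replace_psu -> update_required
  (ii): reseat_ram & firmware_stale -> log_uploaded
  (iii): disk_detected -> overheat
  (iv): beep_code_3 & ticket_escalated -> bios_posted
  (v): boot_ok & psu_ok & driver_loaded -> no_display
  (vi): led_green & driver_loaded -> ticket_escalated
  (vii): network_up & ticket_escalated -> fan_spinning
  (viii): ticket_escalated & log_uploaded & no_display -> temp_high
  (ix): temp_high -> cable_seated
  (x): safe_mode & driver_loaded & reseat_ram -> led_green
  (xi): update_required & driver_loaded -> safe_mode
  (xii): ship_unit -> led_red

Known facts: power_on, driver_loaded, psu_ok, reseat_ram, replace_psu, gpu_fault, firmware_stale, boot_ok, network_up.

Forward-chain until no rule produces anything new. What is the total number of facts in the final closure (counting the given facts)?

Round 1 — (i), (ii), (v), derive update_required, log_uploaded, no_display.
Round 2 — (xi), derive safe_mode.
Round 3 — (x), derive led_green.
Round 4 — (vi), derive ticket_escalated.
Round 5 — (vii), (viii), derive fan_spinning, temp_high.
Round 6 — (ix), derive cable_seated.
Closure: {boot_ok, cable_seated, driver_loaded, fan_spinning, firmware_stale, gpu_fault, led_green, log_uploaded, network_up, no_display, power_on, psu_ok, replace_psu, reseat_ram, safe_mode, temp_high, ticket_escalated, update_required} — 18 facts.

18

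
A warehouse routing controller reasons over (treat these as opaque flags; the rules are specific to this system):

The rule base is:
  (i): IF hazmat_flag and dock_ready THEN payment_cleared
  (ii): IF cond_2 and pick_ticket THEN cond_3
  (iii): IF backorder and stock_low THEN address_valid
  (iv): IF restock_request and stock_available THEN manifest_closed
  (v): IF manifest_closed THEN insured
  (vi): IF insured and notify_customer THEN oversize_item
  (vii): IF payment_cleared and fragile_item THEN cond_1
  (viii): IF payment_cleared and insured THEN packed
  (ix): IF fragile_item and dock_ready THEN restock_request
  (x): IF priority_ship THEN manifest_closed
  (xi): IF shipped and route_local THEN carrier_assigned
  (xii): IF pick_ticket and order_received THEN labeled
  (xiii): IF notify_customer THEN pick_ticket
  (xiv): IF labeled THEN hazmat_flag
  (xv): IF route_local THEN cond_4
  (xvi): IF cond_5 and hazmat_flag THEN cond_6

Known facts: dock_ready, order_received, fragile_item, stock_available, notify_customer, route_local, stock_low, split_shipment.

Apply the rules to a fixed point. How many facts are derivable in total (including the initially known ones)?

19

[1] (ix) [IF fragile_item and dock_ready THEN restock_request]; (xiii) [IF notify_customer THEN pick_ticket]; (xv) [IF route_local THEN cond_4]. ⇒ new: restock_request, pick_ticket, cond_4.
[2] (iv) [IF restock_request and stock_available THEN manifest_closed]; (xii) [IF pick_ticket and order_received THEN labeled]. ⇒ new: manifest_closed, labeled.
[3] (v) [IF manifest_closed THEN insured]; (xiv) [IF labeled THEN hazmat_flag]. ⇒ new: insured, hazmat_flag.
[4] (i) [IF hazmat_flag and dock_ready THEN payment_cleared]; (vi) [IF insured and notify_customer THEN oversize_item]. ⇒ new: payment_cleared, oversize_item.
[5] (vii) [IF payment_cleared and fragile_item THEN cond_1]; (viii) [IF payment_cleared and insured THEN packed]. ⇒ new: cond_1, packed.
Closure: {cond_1, cond_4, dock_ready, fragile_item, hazmat_flag, insured, labeled, manifest_closed, notify_customer, order_received, oversize_item, packed, payment_cleared, pick_ticket, restock_request, route_local, split_shipment, stock_available, stock_low} — 19 facts.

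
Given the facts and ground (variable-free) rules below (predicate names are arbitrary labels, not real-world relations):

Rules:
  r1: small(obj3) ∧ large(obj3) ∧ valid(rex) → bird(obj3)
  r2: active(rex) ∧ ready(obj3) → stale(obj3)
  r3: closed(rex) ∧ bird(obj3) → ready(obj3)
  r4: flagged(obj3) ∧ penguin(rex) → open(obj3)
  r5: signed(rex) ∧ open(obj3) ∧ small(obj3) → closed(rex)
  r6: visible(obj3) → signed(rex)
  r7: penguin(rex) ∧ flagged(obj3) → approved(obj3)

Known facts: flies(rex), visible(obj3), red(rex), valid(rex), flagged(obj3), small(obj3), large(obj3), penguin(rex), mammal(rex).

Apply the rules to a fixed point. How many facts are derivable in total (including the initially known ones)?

Round 1 — r1, r4, r6, r7, derive bird(obj3), open(obj3), signed(rex), approved(obj3).
Round 2 — r5, derive closed(rex).
Round 3 — r3, derive ready(obj3).
Closure: {approved(obj3), bird(obj3), closed(rex), flagged(obj3), flies(rex), large(obj3), mammal(rex), open(obj3), penguin(rex), ready(obj3), red(rex), signed(rex), small(obj3), valid(rex), visible(obj3)} — 15 facts.

15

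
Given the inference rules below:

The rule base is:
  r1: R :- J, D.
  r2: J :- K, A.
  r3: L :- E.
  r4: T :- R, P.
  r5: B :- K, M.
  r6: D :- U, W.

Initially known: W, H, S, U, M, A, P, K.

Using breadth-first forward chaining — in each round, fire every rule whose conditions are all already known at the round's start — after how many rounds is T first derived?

Round 1 fires r2, r5, r6, giving J, B, D.
Round 2 fires r1, giving R.
Round 3 fires r4, giving T.
T first appears in round 3.

3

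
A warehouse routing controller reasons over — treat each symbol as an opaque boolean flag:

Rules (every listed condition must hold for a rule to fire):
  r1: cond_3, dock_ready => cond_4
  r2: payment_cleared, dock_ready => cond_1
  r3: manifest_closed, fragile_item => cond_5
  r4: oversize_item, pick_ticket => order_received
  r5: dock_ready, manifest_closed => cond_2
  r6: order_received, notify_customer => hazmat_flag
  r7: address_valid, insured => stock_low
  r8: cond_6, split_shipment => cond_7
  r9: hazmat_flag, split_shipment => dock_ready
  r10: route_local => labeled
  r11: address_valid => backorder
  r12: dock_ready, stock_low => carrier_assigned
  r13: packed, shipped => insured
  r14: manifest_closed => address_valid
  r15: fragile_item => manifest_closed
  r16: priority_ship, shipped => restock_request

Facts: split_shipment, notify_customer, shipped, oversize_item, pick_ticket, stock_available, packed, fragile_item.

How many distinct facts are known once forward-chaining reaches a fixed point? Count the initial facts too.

[1] r4 [oversize_item, pick_ticket => order_received]; r13 [packed, shipped => insured]; r15 [fragile_item => manifest_closed]. ⇒ new: order_received, insured, manifest_closed.
[2] r3 [manifest_closed, fragile_item => cond_5]; r6 [order_received, notify_customer => hazmat_flag]; r14 [manifest_closed => address_valid]. ⇒ new: cond_5, hazmat_flag, address_valid.
[3] r7 [address_valid, insured => stock_low]; r9 [hazmat_flag, split_shipment => dock_ready]; r11 [address_valid => backorder]. ⇒ new: stock_low, dock_ready, backorder.
[4] r5 [dock_ready, manifest_closed => cond_2]; r12 [dock_ready, stock_low => carrier_assigned]. ⇒ new: cond_2, carrier_assigned.
Closure: {address_valid, backorder, carrier_assigned, cond_2, cond_5, dock_ready, fragile_item, hazmat_flag, insured, manifest_closed, notify_customer, order_received, oversize_item, packed, pick_ticket, shipped, split_shipment, stock_available, stock_low} — 19 facts.

19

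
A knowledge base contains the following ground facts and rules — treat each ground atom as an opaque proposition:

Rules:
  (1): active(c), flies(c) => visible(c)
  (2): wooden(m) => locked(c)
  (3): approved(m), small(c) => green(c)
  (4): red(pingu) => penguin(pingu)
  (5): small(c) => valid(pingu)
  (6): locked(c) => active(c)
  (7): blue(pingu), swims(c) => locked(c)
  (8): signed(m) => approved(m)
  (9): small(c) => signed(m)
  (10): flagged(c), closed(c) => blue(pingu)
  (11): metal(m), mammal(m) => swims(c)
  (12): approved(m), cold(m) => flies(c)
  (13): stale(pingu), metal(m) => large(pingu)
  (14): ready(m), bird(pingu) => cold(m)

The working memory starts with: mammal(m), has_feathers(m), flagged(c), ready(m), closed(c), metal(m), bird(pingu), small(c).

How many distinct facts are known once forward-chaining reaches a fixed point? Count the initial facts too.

19

Round 1: (5) [small(c) => valid(pingu)]; (9) [small(c) => signed(m)]; (10) [flagged(c), closed(c) => blue(pingu)]; (11) [metal(m), mammal(m) => swims(c)]; (14) [ready(m), bird(pingu) => cold(m)]. New: valid(pingu), signed(m), blue(pingu), swims(c), cold(m).
Round 2: (7) [blue(pingu), swims(c) => locked(c)]; (8) [signed(m) => approved(m)]. New: locked(c), approved(m).
Round 3: (3) [approved(m), small(c) => green(c)]; (6) [locked(c) => active(c)]; (12) [approved(m), cold(m) => flies(c)]. New: green(c), active(c), flies(c).
Round 4: (1) [active(c), flies(c) => visible(c)]. New: visible(c).
Closure: {active(c), approved(m), bird(pingu), blue(pingu), closed(c), cold(m), flagged(c), flies(c), green(c), has_feathers(m), locked(c), mammal(m), metal(m), ready(m), signed(m), small(c), swims(c), valid(pingu), visible(c)} — 19 facts.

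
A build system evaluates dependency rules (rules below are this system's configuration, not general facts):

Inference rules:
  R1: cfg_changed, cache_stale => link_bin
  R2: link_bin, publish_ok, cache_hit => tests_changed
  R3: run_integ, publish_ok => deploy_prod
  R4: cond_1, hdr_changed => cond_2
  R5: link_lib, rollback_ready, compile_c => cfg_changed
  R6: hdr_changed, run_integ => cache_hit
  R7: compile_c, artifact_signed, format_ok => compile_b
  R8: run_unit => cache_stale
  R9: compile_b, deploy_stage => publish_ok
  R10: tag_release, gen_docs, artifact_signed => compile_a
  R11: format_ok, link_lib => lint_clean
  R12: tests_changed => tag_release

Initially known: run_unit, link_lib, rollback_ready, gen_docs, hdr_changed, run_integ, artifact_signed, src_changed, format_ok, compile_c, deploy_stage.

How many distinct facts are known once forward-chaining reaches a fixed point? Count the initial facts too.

22

Round 1: R5 [link_lib, rollback_ready, compile_c => cfg_changed]; R6 [hdr_changed, run_integ => cache_hit]; R7 [compile_c, artifact_signed, format_ok => compile_b]; R8 [run_unit => cache_stale]; R11 [format_ok, link_lib => lint_clean]. Adds cfg_changed, cache_hit, compile_b, cache_stale, lint_clean.
Round 2: R1 [cfg_changed, cache_stale => link_bin]; R9 [compile_b, deploy_stage => publish_ok]. Adds link_bin, publish_ok.
Round 3: R2 [link_bin, publish_ok, cache_hit => tests_changed]; R3 [run_integ, publish_ok => deploy_prod]. Adds tests_changed, deploy_prod.
Round 4: R12 [tests_changed => tag_release]. Adds tag_release.
Round 5: R10 [tag_release, gen_docs, artifact_signed => compile_a]. Adds compile_a.
Closure: {artifact_signed, cache_hit, cache_stale, cfg_changed, compile_a, compile_b, compile_c, deploy_prod, deploy_stage, format_ok, gen_docs, hdr_changed, link_bin, link_lib, lint_clean, publish_ok, rollback_ready, run_integ, run_unit, src_changed, tag_release, tests_changed} — 22 facts.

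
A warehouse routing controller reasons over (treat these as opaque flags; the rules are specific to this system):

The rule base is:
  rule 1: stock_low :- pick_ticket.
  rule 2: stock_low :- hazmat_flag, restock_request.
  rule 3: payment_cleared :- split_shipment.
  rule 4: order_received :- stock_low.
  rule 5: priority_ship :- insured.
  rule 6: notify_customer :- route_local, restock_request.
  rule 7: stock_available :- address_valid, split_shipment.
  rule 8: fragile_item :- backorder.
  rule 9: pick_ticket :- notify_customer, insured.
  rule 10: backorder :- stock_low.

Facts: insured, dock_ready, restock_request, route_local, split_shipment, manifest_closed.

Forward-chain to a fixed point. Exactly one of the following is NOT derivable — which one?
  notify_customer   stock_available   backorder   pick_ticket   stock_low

stock_available

Round 1: rule 3 [payment_cleared :- split_shipment.]; rule 5 [priority_ship :- insured.]; rule 6 [notify_customer :- route_local, restock_request.]. New: payment_cleared, priority_ship, notify_customer.
Round 2: rule 9 [pick_ticket :- notify_customer, insured.]. New: pick_ticket.
Round 3: rule 1 [stock_low :- pick_ticket.]. New: stock_low.
Round 4: rule 4 [order_received :- stock_low.]; rule 10 [backorder :- stock_low.]. New: order_received, backorder.
Round 5: rule 8 [fragile_item :- backorder.]. New: fragile_item.
Derived: pick_ticket (round 2), notify_customer (round 1), stock_low (round 3), backorder (round 4). stock_available never appears in any round.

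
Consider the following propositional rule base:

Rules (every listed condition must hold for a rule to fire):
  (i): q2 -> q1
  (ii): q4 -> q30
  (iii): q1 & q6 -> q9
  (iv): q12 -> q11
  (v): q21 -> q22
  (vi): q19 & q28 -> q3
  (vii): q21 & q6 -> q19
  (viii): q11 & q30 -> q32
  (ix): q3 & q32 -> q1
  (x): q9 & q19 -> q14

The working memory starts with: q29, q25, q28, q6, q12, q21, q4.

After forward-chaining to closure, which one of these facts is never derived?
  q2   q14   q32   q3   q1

Round 1: (ii) [q4 -> q30]; (iv) [q12 -> q11]; (v) [q21 -> q22]; (vii) [q21 & q6 -> q19]. New: q30, q11, q22, q19.
Round 2: (vi) [q19 & q28 -> q3]; (viii) [q11 & q30 -> q32]. New: q3, q32.
Round 3: (ix) [q3 & q32 -> q1]. New: q1.
Round 4: (iii) [q1 & q6 -> q9]. New: q9.
Round 5: (x) [q9 & q19 -> q14]. New: q14.
Derived: q32 (round 2), q3 (round 2), q14 (round 5), q1 (round 3). q2 never appears in any round.

q2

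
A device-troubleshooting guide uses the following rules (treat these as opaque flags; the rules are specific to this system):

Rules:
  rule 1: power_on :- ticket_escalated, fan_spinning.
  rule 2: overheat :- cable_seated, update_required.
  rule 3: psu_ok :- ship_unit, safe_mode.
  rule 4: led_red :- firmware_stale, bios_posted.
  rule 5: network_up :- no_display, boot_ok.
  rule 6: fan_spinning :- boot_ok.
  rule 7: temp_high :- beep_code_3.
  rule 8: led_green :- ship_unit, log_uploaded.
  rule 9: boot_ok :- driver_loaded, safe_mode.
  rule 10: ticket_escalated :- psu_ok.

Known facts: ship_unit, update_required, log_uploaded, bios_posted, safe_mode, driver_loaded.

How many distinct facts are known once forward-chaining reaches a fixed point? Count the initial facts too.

Round 1: rule 3 [psu_ok :- ship_unit, safe_mode.]; rule 8 [led_green :- ship_unit, log_uploaded.]; rule 9 [boot_ok :- driver_loaded, safe_mode.]. New: psu_ok, led_green, boot_ok.
Round 2: rule 6 [fan_spinning :- boot_ok.]; rule 10 [ticket_escalated :- psu_ok.]. New: fan_spinning, ticket_escalated.
Round 3: rule 1 [power_on :- ticket_escalated, fan_spinning.]. New: power_on.
Closure: {bios_posted, boot_ok, driver_loaded, fan_spinning, led_green, log_uploaded, power_on, psu_ok, safe_mode, ship_unit, ticket_escalated, update_required} — 12 facts.

12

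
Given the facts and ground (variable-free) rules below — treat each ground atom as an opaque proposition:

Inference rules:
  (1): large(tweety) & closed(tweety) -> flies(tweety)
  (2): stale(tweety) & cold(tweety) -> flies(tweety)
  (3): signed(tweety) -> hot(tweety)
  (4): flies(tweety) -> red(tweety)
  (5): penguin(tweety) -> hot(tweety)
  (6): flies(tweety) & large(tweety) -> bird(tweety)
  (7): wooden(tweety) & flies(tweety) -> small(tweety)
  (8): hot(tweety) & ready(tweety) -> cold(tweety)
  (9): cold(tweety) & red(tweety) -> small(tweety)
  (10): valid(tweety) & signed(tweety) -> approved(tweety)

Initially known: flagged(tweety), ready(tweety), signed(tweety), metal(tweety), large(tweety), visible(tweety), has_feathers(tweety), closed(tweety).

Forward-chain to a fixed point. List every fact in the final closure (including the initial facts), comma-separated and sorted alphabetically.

bird(tweety), closed(tweety), cold(tweety), flagged(tweety), flies(tweety), has_feathers(tweety), hot(tweety), large(tweety), metal(tweety), ready(tweety), red(tweety), signed(tweety), small(tweety), visible(tweety)

Round 1 fires (1), (3), giving flies(tweety), hot(tweety).
Round 2 fires (4), (6), (8), giving red(tweety), bird(tweety), cold(tweety).
Round 3 fires (9), giving small(tweety).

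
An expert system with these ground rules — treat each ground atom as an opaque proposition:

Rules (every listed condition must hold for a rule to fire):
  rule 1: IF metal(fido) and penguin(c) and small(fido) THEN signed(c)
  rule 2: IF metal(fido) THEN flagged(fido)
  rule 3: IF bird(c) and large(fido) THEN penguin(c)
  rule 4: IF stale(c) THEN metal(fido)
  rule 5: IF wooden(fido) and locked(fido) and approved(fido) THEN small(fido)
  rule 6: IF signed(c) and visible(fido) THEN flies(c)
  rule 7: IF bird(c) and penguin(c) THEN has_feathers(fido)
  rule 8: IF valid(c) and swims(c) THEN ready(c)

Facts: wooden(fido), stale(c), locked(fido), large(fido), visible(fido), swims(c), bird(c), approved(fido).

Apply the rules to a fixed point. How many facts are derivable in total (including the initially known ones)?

15

[1] rule 3 [IF bird(c) and large(fido) THEN penguin(c)]; rule 4 [IF stale(c) THEN metal(fido)]; rule 5 [IF wooden(fido) and locked(fido) and approved(fido) THEN small(fido)]. ⇒ new: penguin(c), metal(fido), small(fido).
[2] rule 1 [IF metal(fido) and penguin(c) and small(fido) THEN signed(c)]; rule 2 [IF metal(fido) THEN flagged(fido)]; rule 7 [IF bird(c) and penguin(c) THEN has_feathers(fido)]. ⇒ new: signed(c), flagged(fido), has_feathers(fido).
[3] rule 6 [IF signed(c) and visible(fido) THEN flies(c)]. ⇒ new: flies(c).
Closure: {approved(fido), bird(c), flagged(fido), flies(c), has_feathers(fido), large(fido), locked(fido), metal(fido), penguin(c), signed(c), small(fido), stale(c), swims(c), visible(fido), wooden(fido)} — 15 facts.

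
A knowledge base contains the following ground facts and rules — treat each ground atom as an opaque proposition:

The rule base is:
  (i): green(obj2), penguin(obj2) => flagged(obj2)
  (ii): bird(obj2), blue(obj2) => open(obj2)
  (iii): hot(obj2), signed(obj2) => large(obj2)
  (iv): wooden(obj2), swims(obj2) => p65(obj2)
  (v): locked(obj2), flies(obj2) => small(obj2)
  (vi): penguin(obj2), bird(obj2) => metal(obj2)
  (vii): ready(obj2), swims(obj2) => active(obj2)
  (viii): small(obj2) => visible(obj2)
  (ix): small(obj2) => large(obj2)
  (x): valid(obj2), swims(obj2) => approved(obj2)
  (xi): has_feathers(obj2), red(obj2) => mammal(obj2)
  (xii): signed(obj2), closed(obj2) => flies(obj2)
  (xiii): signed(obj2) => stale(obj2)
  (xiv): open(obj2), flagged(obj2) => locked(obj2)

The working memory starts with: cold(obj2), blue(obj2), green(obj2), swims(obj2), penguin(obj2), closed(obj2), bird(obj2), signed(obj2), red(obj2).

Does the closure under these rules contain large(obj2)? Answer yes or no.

Round 1: (i) [green(obj2), penguin(obj2) => flagged(obj2)]; (ii) [bird(obj2), blue(obj2) => open(obj2)]; (vi) [penguin(obj2), bird(obj2) => metal(obj2)]; (xii) [signed(obj2), closed(obj2) => flies(obj2)]; (xiii) [signed(obj2) => stale(obj2)]. New: flagged(obj2), open(obj2), metal(obj2), flies(obj2), stale(obj2).
Round 2: (xiv) [open(obj2), flagged(obj2) => locked(obj2)]. New: locked(obj2).
Round 3: (v) [locked(obj2), flies(obj2) => small(obj2)]. New: small(obj2).
Round 4: (viii) [small(obj2) => visible(obj2)]; (ix) [small(obj2) => large(obj2)]. New: visible(obj2), large(obj2).
large(obj2) appears in round 4, so it is derivable.

yes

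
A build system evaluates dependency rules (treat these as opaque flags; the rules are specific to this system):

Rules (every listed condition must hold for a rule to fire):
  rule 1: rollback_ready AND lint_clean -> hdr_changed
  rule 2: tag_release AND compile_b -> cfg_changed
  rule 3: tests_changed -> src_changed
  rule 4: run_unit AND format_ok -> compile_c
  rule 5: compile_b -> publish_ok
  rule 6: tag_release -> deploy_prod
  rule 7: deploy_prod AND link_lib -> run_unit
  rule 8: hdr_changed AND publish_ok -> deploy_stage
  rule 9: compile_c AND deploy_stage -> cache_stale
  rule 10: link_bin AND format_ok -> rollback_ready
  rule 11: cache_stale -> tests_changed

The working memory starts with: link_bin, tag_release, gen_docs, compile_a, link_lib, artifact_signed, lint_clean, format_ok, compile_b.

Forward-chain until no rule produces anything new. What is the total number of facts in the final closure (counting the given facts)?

20

Round 1 — rule 2, rule 5, rule 6, rule 10, derive cfg_changed, publish_ok, deploy_prod, rollback_ready.
Round 2 — rule 1, rule 7, derive hdr_changed, run_unit.
Round 3 — rule 4, rule 8, derive compile_c, deploy_stage.
Round 4 — rule 9, derive cache_stale.
Round 5 — rule 11, derive tests_changed.
Round 6 — rule 3, derive src_changed.
Closure: {artifact_signed, cache_stale, cfg_changed, compile_a, compile_b, compile_c, deploy_prod, deploy_stage, format_ok, gen_docs, hdr_changed, link_bin, link_lib, lint_clean, publish_ok, rollback_ready, run_unit, src_changed, tag_release, tests_changed} — 20 facts.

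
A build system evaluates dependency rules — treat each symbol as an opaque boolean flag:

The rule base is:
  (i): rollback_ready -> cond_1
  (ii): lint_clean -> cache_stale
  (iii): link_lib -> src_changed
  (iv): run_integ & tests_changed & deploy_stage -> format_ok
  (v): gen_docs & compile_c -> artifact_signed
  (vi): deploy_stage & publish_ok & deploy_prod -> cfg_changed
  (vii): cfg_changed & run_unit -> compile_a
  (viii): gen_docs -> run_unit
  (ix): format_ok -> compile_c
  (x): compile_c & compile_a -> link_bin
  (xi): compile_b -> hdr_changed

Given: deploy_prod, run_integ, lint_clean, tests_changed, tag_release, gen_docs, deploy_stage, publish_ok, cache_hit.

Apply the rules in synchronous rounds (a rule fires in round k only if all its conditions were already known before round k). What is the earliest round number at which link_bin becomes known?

Round 1 — (ii), (iv), (vi), (viii), derive cache_stale, format_ok, cfg_changed, run_unit.
Round 2 — (vii), (ix), derive compile_a, compile_c.
Round 3 — (v), (x), derive artifact_signed, link_bin.
link_bin first appears in round 3.

3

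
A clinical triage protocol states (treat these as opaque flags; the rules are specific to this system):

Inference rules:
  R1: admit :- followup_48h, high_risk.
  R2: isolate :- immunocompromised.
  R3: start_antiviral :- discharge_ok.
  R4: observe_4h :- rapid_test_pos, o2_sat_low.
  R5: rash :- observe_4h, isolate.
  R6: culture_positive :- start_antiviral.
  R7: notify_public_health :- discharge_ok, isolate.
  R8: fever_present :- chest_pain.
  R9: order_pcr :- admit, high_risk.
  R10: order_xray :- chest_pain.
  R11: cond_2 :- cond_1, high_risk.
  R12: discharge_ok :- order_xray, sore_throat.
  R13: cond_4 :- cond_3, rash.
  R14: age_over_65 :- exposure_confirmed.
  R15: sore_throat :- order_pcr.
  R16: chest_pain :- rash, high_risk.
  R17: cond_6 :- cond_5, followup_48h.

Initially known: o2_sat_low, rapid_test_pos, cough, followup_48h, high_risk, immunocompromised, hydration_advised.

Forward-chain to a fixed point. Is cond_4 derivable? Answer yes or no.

Round 1 fires R1, R2, R4, giving admit, isolate, observe_4h.
Round 2 fires R5, R9, giving rash, order_pcr.
Round 3 fires R15, R16, giving sore_throat, chest_pain.
Round 4 fires R8, R10, giving fever_present, order_xray.
Round 5 fires R12, giving discharge_ok.
Round 6 fires R3, R7, giving start_antiviral, notify_public_health.
Round 7 fires R6, giving culture_positive.
Fixed point reached. cond_4 is concluded only by R13; R13 needs cond_3 (never derived).

no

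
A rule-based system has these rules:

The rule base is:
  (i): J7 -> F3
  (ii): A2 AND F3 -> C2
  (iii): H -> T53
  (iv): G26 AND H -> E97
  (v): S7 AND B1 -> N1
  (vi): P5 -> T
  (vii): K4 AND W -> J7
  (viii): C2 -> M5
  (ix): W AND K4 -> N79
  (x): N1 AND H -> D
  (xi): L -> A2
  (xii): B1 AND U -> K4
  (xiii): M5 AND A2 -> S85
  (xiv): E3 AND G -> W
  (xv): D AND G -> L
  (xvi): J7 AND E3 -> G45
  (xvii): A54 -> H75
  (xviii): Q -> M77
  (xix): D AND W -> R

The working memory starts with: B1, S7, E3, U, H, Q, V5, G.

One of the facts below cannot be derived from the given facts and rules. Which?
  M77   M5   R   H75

Round 1 fires (iii), (v), (xii), (xiv), (xviii), giving T53, N1, K4, W, M77.
Round 2 fires (vii), (ix), (x), giving J7, N79, D.
Round 3 fires (i), (xv), (xvi), (xix), giving F3, L, G45, R.
Round 4 fires (xi), giving A2.
Round 5 fires (ii), giving C2.
Round 6 fires (viii), giving M5.
Round 7 fires (xiii), giving S85.
Derived: M5 (round 6), R (round 3), M77 (round 1). H75 never appears in any round.

H75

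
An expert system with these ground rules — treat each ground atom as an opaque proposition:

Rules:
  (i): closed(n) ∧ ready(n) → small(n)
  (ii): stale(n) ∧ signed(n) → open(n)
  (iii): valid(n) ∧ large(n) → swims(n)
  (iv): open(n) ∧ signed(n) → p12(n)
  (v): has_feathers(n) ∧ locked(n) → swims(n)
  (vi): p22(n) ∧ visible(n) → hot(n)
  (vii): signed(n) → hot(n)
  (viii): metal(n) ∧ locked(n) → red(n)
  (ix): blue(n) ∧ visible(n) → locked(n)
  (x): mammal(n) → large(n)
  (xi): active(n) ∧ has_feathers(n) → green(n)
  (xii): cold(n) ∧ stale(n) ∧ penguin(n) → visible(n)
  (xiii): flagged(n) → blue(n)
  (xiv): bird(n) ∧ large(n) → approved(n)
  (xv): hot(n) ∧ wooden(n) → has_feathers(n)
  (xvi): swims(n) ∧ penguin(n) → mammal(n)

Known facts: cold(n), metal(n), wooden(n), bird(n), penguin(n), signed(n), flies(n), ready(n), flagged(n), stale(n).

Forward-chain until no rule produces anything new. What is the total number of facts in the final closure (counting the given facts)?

22

Round 1: (ii) [stale(n) ∧ signed(n) → open(n)]; (vii) [signed(n) → hot(n)]; (xii) [cold(n) ∧ stale(n) ∧ penguin(n) → visible(n)]; (xiii) [flagged(n) → blue(n)]. Adds open(n), hot(n), visible(n), blue(n).
Round 2: (iv) [open(n) ∧ signed(n) → p12(n)]; (ix) [blue(n) ∧ visible(n) → locked(n)]; (xv) [hot(n) ∧ wooden(n) → has_feathers(n)]. Adds p12(n), locked(n), has_feathers(n).
Round 3: (v) [has_feathers(n) ∧ locked(n) → swims(n)]; (viii) [metal(n) ∧ locked(n) → red(n)]. Adds swims(n), red(n).
Round 4: (xvi) [swims(n) ∧ penguin(n) → mammal(n)]. Adds mammal(n).
Round 5: (x) [mammal(n) → large(n)]. Adds large(n).
Round 6: (xiv) [bird(n) ∧ large(n) → approved(n)]. Adds approved(n).
Closure: {approved(n), bird(n), blue(n), cold(n), flagged(n), flies(n), has_feathers(n), hot(n), large(n), locked(n), mammal(n), metal(n), open(n), p12(n), penguin(n), ready(n), red(n), signed(n), stale(n), swims(n), visible(n), wooden(n)} — 22 facts.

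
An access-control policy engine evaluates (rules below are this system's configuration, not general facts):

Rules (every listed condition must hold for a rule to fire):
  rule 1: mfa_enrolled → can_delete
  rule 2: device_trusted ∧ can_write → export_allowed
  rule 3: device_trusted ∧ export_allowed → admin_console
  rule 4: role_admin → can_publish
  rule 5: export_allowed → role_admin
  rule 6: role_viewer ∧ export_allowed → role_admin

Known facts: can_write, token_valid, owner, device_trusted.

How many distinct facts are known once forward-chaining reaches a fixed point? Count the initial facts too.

8

Round 1 — rule 2, derive export_allowed.
Round 2 — rule 3, rule 5, derive admin_console, role_admin.
Round 3 — rule 4, derive can_publish.
Closure: {admin_console, can_publish, can_write, device_trusted, export_allowed, owner, role_admin, token_valid} — 8 facts.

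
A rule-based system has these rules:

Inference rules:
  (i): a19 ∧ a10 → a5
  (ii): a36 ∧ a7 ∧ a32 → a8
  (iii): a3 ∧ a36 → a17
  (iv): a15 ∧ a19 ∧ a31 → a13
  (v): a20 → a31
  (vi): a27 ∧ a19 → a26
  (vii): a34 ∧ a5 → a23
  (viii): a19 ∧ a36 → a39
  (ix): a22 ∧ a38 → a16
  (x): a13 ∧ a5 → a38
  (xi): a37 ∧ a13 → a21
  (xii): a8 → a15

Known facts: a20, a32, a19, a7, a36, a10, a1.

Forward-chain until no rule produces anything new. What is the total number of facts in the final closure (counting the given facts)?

Round 1: (i) [a19 ∧ a10 → a5]; (ii) [a36 ∧ a7 ∧ a32 → a8]; (v) [a20 → a31]; (viii) [a19 ∧ a36 → a39]. Adds a5, a8, a31, a39.
Round 2: (xii) [a8 → a15]. Adds a15.
Round 3: (iv) [a15 ∧ a19 ∧ a31 → a13]. Adds a13.
Round 4: (x) [a13 ∧ a5 → a38]. Adds a38.
Closure: {a1, a10, a13, a15, a19, a20, a31, a32, a36, a38, a39, a5, a7, a8} — 14 facts.

14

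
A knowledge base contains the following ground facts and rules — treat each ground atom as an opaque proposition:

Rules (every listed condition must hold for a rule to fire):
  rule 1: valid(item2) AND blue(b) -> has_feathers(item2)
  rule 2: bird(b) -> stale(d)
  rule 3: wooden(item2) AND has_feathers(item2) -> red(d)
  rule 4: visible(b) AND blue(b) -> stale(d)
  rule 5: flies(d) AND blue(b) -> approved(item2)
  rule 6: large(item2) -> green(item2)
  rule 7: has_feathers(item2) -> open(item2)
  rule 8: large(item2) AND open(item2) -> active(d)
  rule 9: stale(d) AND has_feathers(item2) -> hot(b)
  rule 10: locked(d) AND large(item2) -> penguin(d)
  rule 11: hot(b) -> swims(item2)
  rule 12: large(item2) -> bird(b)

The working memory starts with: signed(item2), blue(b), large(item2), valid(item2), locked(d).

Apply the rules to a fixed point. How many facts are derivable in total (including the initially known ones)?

14

Round 1 — rule 1, rule 6, rule 10, rule 12, derive has_feathers(item2), green(item2), penguin(d), bird(b).
Round 2 — rule 2, rule 7, derive stale(d), open(item2).
Round 3 — rule 8, rule 9, derive active(d), hot(b).
Round 4 — rule 11, derive swims(item2).
Closure: {active(d), bird(b), blue(b), green(item2), has_feathers(item2), hot(b), large(item2), locked(d), open(item2), penguin(d), signed(item2), stale(d), swims(item2), valid(item2)} — 14 facts.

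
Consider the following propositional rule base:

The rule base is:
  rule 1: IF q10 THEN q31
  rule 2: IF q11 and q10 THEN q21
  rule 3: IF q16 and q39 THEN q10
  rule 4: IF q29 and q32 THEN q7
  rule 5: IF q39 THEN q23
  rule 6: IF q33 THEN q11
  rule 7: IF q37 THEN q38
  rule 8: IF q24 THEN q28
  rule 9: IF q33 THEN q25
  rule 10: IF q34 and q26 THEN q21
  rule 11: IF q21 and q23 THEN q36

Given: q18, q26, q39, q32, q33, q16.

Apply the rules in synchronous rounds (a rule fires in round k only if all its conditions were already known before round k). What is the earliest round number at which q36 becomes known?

Round 1 — rule 3, rule 5, rule 6, rule 9, derive q10, q23, q11, q25.
Round 2 — rule 1, rule 2, derive q31, q21.
Round 3 — rule 11, derive q36.
q36 first appears in round 3.

3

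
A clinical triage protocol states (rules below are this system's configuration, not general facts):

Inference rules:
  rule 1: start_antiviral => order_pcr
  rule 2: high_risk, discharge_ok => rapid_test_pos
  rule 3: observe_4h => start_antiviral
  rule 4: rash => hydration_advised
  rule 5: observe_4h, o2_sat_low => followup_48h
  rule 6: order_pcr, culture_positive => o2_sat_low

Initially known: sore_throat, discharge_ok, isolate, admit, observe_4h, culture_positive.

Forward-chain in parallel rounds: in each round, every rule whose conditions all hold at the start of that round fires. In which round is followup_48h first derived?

4

Round 1: rule 3 [observe_4h => start_antiviral]. New: start_antiviral.
Round 2: rule 1 [start_antiviral => order_pcr]. New: order_pcr.
Round 3: rule 6 [order_pcr, culture_positive => o2_sat_low]. New: o2_sat_low.
Round 4: rule 5 [observe_4h, o2_sat_low => followup_48h]. New: followup_48h.
followup_48h first appears in round 4.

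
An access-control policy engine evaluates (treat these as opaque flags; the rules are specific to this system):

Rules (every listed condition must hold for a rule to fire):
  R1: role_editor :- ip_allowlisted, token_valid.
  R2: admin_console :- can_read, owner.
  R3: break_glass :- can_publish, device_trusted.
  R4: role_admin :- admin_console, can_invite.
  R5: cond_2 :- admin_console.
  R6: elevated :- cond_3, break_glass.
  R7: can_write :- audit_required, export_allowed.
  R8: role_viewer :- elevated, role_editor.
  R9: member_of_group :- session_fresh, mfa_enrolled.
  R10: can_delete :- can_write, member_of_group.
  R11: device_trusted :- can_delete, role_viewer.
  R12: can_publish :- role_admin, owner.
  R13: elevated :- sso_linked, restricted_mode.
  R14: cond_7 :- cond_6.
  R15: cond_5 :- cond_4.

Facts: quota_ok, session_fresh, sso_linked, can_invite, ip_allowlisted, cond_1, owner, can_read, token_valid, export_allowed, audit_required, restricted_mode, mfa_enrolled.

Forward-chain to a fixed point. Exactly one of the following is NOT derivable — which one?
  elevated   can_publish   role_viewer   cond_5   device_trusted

cond_5

[1] R1 [role_editor :- ip_allowlisted, token_valid.]; R2 [admin_console :- can_read, owner.]; R7 [can_write :- audit_required, export_allowed.]; R9 [member_of_group :- session_fresh, mfa_enrolled.]; R13 [elevated :- sso_linked, restricted_mode.]. ⇒ new: role_editor, admin_console, can_write, member_of_group, elevated.
[2] R4 [role_admin :- admin_console, can_invite.]; R5 [cond_2 :- admin_console.]; R8 [role_viewer :- elevated, role_editor.]; R10 [can_delete :- can_write, member_of_group.]. ⇒ new: role_admin, cond_2, role_viewer, can_delete.
[3] R11 [device_trusted :- can_delete, role_viewer.]; R12 [can_publish :- role_admin, owner.]. ⇒ new: device_trusted, can_publish.
[4] R3 [break_glass :- can_publish, device_trusted.]. ⇒ new: break_glass.
Derived: role_viewer (round 2), device_trusted (round 3), can_publish (round 3), elevated (round 1). cond_5 never appears in any round.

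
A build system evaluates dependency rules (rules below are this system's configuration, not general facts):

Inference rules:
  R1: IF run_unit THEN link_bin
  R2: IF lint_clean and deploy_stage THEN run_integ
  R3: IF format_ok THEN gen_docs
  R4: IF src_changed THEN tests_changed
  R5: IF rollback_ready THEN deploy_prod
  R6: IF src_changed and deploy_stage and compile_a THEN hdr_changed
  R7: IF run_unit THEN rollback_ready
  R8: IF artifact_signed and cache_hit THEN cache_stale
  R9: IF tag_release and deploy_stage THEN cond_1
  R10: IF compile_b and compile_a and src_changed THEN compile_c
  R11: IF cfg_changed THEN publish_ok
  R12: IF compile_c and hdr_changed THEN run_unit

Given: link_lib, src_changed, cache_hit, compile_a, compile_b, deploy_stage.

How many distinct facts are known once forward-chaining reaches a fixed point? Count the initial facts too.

13

Round 1 — R4, R6, R10, derive tests_changed, hdr_changed, compile_c.
Round 2 — R12, derive run_unit.
Round 3 — R1, R7, derive link_bin, rollback_ready.
Round 4 — R5, derive deploy_prod.
Closure: {cache_hit, compile_a, compile_b, compile_c, deploy_prod, deploy_stage, hdr_changed, link_bin, link_lib, rollback_ready, run_unit, src_changed, tests_changed} — 13 facts.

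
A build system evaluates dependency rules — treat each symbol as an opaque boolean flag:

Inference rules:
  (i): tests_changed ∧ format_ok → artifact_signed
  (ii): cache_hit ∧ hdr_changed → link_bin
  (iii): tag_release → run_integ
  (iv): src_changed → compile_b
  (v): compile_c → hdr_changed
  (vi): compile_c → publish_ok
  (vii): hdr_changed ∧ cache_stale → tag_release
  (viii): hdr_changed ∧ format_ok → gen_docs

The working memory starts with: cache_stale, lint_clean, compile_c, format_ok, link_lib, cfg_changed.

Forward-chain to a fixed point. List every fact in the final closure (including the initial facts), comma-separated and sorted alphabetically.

Round 1: (v) [compile_c → hdr_changed]; (vi) [compile_c → publish_ok]. New: hdr_changed, publish_ok.
Round 2: (vii) [hdr_changed ∧ cache_stale → tag_release]; (viii) [hdr_changed ∧ format_ok → gen_docs]. New: tag_release, gen_docs.
Round 3: (iii) [tag_release → run_integ]. New: run_integ.

cache_stale, cfg_changed, compile_c, format_ok, gen_docs, hdr_changed, link_lib, lint_clean, publish_ok, run_integ, tag_release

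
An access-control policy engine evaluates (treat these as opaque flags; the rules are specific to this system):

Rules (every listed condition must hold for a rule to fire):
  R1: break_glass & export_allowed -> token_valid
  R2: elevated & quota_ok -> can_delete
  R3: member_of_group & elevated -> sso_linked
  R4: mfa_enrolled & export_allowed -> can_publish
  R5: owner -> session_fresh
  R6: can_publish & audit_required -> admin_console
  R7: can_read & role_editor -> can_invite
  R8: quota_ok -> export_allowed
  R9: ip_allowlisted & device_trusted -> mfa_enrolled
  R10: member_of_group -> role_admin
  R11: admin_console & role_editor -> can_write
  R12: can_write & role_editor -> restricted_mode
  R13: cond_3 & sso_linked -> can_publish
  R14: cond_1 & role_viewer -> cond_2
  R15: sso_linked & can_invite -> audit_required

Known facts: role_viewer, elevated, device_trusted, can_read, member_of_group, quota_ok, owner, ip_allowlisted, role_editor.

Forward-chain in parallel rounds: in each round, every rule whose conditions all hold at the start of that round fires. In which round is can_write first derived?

Round 1: R2 [elevated & quota_ok -> can_delete]; R3 [member_of_group & elevated -> sso_linked]; R5 [owner -> session_fresh]; R7 [can_read & role_editor -> can_invite]; R8 [quota_ok -> export_allowed]; R9 [ip_allowlisted & device_trusted -> mfa_enrolled]; R10 [member_of_group -> role_admin]. Adds can_delete, sso_linked, session_fresh, can_invite, export_allowed, mfa_enrolled, role_admin.
Round 2: R4 [mfa_enrolled & export_allowed -> can_publish]; R15 [sso_linked & can_invite -> audit_required]. Adds can_publish, audit_required.
Round 3: R6 [can_publish & audit_required -> admin_console]. Adds admin_console.
Round 4: R11 [admin_console & role_editor -> can_write]. Adds can_write.
can_write first appears in round 4.

4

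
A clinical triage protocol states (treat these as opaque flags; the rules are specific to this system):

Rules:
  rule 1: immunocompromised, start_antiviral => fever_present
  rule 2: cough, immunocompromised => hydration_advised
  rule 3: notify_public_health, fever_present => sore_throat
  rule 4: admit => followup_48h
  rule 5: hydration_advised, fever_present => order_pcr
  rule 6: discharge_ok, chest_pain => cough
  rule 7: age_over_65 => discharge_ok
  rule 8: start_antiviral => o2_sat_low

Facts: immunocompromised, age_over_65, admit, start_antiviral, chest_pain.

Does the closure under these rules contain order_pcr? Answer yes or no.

yes

Round 1: rule 1 [immunocompromised, start_antiviral => fever_present]; rule 4 [admit => followup_48h]; rule 7 [age_over_65 => discharge_ok]; rule 8 [start_antiviral => o2_sat_low]. New: fever_present, followup_48h, discharge_ok, o2_sat_low.
Round 2: rule 6 [discharge_ok, chest_pain => cough]. New: cough.
Round 3: rule 2 [cough, immunocompromised => hydration_advised]. New: hydration_advised.
Round 4: rule 5 [hydration_advised, fever_present => order_pcr]. New: order_pcr.
order_pcr appears in round 4, so it is derivable.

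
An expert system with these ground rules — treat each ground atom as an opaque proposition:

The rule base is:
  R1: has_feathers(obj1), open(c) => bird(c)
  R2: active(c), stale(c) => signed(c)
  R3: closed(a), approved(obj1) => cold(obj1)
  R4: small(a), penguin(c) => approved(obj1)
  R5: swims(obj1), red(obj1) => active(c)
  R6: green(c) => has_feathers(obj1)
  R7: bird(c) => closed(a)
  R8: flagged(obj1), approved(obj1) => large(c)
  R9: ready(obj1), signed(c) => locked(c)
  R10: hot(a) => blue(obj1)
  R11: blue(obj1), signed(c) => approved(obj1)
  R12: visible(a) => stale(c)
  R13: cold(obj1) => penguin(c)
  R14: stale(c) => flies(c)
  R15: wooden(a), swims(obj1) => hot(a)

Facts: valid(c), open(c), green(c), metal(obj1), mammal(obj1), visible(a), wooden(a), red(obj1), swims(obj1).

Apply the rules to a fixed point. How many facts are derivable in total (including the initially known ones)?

21

Round 1: R5 [swims(obj1), red(obj1) => active(c)]; R6 [green(c) => has_feathers(obj1)]; R12 [visible(a) => stale(c)]; R15 [wooden(a), swims(obj1) => hot(a)]. New: active(c), has_feathers(obj1), stale(c), hot(a).
Round 2: R1 [has_feathers(obj1), open(c) => bird(c)]; R2 [active(c), stale(c) => signed(c)]; R10 [hot(a) => blue(obj1)]; R14 [stale(c) => flies(c)]. New: bird(c), signed(c), blue(obj1), flies(c).
Round 3: R7 [bird(c) => closed(a)]; R11 [blue(obj1), signed(c) => approved(obj1)]. New: closed(a), approved(obj1).
Round 4: R3 [closed(a), approved(obj1) => cold(obj1)]. New: cold(obj1).
Round 5: R13 [cold(obj1) => penguin(c)]. New: penguin(c).
Closure: {active(c), approved(obj1), bird(c), blue(obj1), closed(a), cold(obj1), flies(c), green(c), has_feathers(obj1), hot(a), mammal(obj1), metal(obj1), open(c), penguin(c), red(obj1), signed(c), stale(c), swims(obj1), valid(c), visible(a), wooden(a)} — 21 facts.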